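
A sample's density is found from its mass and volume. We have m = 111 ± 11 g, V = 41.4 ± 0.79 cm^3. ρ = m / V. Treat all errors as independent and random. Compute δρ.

For a monomial ρ ∝ m, V^-1, fractional errors add in quadrature:
  (1·δm/m)² = (1×0.0991)² = 0.00982;  (-1·δV/V)² = (-1×0.0191)² = 0.000364
δρ/ρ = √(0.0102) = 0.101
ρ = 2.68 g/cm^3, so δρ = 0.101 × 2.68 = 0.271 g/cm^3.

0.271 g/cm^3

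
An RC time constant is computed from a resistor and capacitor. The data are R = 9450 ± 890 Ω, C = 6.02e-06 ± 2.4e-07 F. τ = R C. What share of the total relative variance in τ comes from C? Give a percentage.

(δτ/τ)² = (1·δR/R)² + (1·δC/C)²
  R term: (1×0.0942)² = 0.00887
  C term: (1×0.0399)² = 0.00159
Total = 0.0105. Share from C = 0.00159/0.0105 = 0.152.

15.2%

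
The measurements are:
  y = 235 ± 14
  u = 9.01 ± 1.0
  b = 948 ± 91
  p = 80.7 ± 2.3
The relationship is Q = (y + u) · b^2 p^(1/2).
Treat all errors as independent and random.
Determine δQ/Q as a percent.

Let w = y + u = 244. δw = √(δy² + δu²) = √(196 + 1.00) = 14.0, so δw/w = 0.0575.
Q is then a monomial in w, b, p:
δQ/Q = √((δw/w)² + (2·δb/b)² + (½·δp/p)²) = √(0.00331 + 0.0369 + 0.000203) = 0.201

20.1%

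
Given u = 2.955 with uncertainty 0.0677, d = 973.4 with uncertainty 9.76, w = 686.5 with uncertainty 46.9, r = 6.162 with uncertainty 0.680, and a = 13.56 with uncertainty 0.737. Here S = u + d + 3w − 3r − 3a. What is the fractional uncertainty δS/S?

0.0474

Absolute uncertainties add in quadrature for a linear combination:
  (δu)² = 0.00458;  (δd)² = 95.3;  (3·δw)² = 19800;  (3·δr)² = 4.16;  (3·δa)² = 4.89
δS = √(19900) = 141
S = 2977, so δS/S = 141/2977 = 0.0474.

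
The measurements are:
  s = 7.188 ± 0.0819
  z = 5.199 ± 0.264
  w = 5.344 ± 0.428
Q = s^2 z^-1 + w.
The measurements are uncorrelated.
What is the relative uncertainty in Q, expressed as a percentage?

Let p = s^2·z^-1 = 9.938. δp/p = √((2·δs/s)² + (-1·δz/z)²) = √(0.000519 + 0.00258) = 0.0557, so δp = 0.553.
Q = p + w: δQ = √(δp² + δw²) = √(0.306 + 0.183) = 0.699
Q = 15.28, so δQ/Q = 0.699/15.28 = 0.0458.

4.58%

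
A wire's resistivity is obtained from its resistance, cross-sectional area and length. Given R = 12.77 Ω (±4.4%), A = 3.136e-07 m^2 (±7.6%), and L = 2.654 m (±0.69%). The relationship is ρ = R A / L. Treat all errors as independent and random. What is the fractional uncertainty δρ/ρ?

0.0881

ρ is a product of powers, so relative uncertainties combine in quadrature:
  (1·δR/R)² = (1×0.0440)² = 0.00194;  (1·δA/A)² = (1×0.0760)² = 0.00578;  (-1·δL/L)² = (-1×0.00690)² = 4.76e-05
δρ/ρ = √(0.00776) = 0.0881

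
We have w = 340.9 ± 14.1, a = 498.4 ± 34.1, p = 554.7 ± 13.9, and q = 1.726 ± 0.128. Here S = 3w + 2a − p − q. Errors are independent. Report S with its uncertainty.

1463 ± 81.4

Each term contributes (cᵢ δxᵢ)² to (δS)²:
  (3·δw)² = 1790;  (2·δa)² = 4650;  (δp)² = 193;  (δq)² = 0.0164
δS = √(6630) = 81.4
S = 1463.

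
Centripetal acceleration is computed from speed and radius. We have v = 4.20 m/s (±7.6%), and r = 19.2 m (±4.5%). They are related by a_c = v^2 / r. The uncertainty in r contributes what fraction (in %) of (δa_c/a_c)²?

(δa_c/a_c)² = (2·δv/v)² + (-1·δr/r)²
  v term: (2×0.0760)² = 0.0231
  r term: (-1×0.0450)² = 0.00202
Total = 0.0251. Share from r = 0.00202/0.0251 = 0.0806.

8.06%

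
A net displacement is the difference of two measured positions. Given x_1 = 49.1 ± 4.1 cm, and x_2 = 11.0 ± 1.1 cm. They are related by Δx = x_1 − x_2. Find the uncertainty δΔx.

4.24 cm

Absolute uncertainties add in quadrature for a linear combination:
  (δx_1)² = 16.8;  (δx_2)² = 1.21
δΔx = √(18.0) = 4.24 cm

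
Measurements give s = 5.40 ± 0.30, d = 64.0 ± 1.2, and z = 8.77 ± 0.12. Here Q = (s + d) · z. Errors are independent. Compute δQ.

13.7

Let u = s + d = 69.4. δu = √(δs² + δd²) = √(0.0900 + 1.44) = 1.24, so δu/u = 0.0178.
Q is then a monomial in u, z:
δQ/Q = √((δu/u)² + (1·δz/z)²) = √(0.000318 + 0.000187) = 0.0225
Q = 609, so δQ = 0.0225 × 609 = 13.7.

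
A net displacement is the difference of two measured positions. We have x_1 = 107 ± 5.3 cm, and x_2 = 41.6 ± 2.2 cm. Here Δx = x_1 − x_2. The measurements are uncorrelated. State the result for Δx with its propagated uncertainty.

65.4 ± 5.74 cm

Absolute uncertainties add in quadrature for a linear combination:
  (δx_1)² = 28.1;  (δx_2)² = 4.84
δΔx = √(32.9) = 5.74 cm
Δx = 65.4 cm.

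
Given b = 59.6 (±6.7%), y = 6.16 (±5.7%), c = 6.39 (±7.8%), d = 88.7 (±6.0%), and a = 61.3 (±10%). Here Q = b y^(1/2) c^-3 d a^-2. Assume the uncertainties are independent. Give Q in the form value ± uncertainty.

Q is a product of powers, so relative uncertainties combine in quadrature:
  (1·δb/b)² = (1×0.0670)² = 0.00449;  (½·δy/y)² = (0.5×0.0570)² = 0.000812;  (-3·δc/c)² = (-3×0.0780)² = 0.0548;  (1·δd/d)² = (1×0.0600)² = 0.00360;  (-2·δa/a)² = (-2×0.100)² = 0.0400
δQ/Q = √(0.104) = 0.322
Q = 0.0134, so δQ = 0.322 × 0.0134 = 0.00431.

0.0134 ± 0.00431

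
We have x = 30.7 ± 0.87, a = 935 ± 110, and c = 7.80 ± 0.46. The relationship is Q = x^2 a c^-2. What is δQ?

Products/powers → add relative errors in quadrature, weighted by exponent:
  (2·δx/x)² = (2×0.0283)² = 0.00321;  (1·δa/a)² = (1×0.118)² = 0.0138;  (-2·δc/c)² = (-2×0.0590)² = 0.0139
δQ/Q = √(0.0310) = 0.176
Q = 14500, so δQ = 0.176 × 14500 = 2550.

2550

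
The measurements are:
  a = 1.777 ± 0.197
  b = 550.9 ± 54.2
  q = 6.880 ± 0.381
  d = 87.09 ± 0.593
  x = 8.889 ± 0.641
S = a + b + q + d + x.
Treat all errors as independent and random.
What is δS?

54.2

S is a linear combination, so absolute uncertainties add in quadrature:
  (δa)² = 0.0388;  (δb)² = 2940;  (δq)² = 0.145;  (δd)² = 0.352;  (δx)² = 0.411
δS = √(2940) = 54.2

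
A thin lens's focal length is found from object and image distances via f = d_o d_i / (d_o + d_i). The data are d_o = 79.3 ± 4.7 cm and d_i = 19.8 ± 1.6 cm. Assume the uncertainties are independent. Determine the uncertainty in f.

∂f/∂d_o = (d_i/(d_o+d_i))² = 0.0399;  ∂f/∂d_i = (d_o/(d_o+d_i))² = 0.640
δf = √((∂f/∂d_o · δd_o)² + (∂f/∂d_i · δd_i)²) = √(0.0352 + 1.05) = 1.04 cm

1.04 cm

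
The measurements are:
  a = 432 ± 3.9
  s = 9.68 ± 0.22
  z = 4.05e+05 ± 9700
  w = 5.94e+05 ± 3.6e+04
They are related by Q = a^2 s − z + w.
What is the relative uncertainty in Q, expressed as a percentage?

3.22%

Let p = a^2·s = 1.81e+06. δp/p = √((2·δa/a)² + (1·δs/s)²) = √(0.000326 + 0.000517) = 0.0290, so δp = 52400.
Q = p − z + w: δQ = √(δp² + δz² + δw²) = √(2.75e+09 + 9.41e+07 + 1.3e+09) = 64300
Q = 2e+06, so δQ/Q = 64300/2e+06 = 0.0322.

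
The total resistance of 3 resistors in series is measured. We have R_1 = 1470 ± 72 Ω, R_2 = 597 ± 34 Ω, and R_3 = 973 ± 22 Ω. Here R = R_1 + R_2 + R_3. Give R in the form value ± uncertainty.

Sums and differences: (δR)² = Σ (cᵢ δxᵢ)².
  (δR_1)² = 5180;  (δR_2)² = 1160;  (δR_3)² = 484
δR = √(6820) = 82.6 Ω
R = 3040 Ω.

3040 ± 82.6 Ω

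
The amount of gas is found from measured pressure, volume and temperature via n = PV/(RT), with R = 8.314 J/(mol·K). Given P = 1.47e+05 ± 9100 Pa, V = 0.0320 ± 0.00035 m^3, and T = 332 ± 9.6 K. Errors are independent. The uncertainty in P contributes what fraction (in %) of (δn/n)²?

(δn/n)² = (1·δP/P)² + (1·δV/V)² + (-1·δT/T)²
  P term: (1×0.0619)² = 0.00383
  V term: (1×0.0109)² = 0.000120
  T term: (-1×0.0289)² = 0.000836
Total = 0.00479. Share from P = 0.00383/0.00479 = 0.800.

80.0%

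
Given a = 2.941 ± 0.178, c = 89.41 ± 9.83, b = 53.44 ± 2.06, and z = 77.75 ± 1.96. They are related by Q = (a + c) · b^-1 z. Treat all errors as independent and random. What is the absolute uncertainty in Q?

Let u = a + c = 92.35. δu = √(δa² + δc²) = √(0.0317 + 96.6) = 9.83, so δu/u = 0.106.
Q is then a monomial in u, b, z:
δQ/Q = √((δu/u)² + (-1·δb/b)² + (1·δz/z)²) = √(0.0113 + 0.00149 + 0.000635) = 0.116
Q = 134.4, so δQ = 0.116 × 134.4 = 15.6.

15.6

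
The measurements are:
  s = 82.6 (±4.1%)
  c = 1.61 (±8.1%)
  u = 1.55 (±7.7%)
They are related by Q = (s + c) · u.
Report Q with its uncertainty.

Let w = s + c = 84.2. δw = √(δs² + δc²) = √(11.5 + 0.0170) = 3.39, so δw/w = 0.0402.
Q is then a monomial in w, u:
δQ/Q = √((δw/w)² + (1·δu/u)²) = √(0.00162 + 0.00593) = 0.0869
Q = 131, so δQ = 0.0869 × 131 = 11.3.

131 ± 11.3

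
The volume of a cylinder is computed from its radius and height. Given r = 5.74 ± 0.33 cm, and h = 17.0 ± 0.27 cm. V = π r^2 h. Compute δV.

Each factor contributes (exponent × relative error)² to (δV/V)²:
  (2·δr/r)² = (2×0.0575)² = 0.0132;  (1·δh/h)² = (1×0.0159)² = 0.000252
δV/V = √(0.0135) = 0.116
V = 1760 cm^3, so δV = 0.116 × 1760 = 204 cm^3.

204 cm^3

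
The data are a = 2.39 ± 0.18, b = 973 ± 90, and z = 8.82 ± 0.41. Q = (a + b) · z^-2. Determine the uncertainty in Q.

Let u = a + b = 975. δu = √(δa² + δb²) = √(0.0324 + 8100) = 90.0, so δu/u = 0.0923.
Q is then a monomial in u, z:
δQ/Q = √((δu/u)² + (-2·δz/z)²) = √(0.00851 + 0.00864) = 0.131
Q = 12.5, so δQ = 0.131 × 12.5 = 1.64.

1.64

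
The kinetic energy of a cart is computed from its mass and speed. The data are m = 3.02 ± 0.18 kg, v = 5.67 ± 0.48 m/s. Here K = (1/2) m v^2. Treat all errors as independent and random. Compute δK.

Products/powers → add relative errors in quadrature, weighted by exponent:
  (1·δm/m)² = (1×0.0596)² = 0.00355;  (2·δv/v)² = (2×0.0847)² = 0.0287
δK/K = √(0.0322) = 0.179
K = 48.5 J, so δK = 0.179 × 48.5 = 8.71 J.

8.71 J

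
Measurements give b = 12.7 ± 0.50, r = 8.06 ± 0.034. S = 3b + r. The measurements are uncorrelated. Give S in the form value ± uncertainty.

46.2 ± 1.50

For a sum/difference, combine absolute errors in quadrature:
  (3·δb)² = 2.25;  (δr)² = 0.00116
δS = √(2.25) = 1.50
S = 46.2.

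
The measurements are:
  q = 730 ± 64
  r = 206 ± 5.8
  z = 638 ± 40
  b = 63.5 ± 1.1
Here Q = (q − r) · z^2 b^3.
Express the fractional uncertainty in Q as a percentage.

18.3%

Let u = q − r = 524. δu = √(δq² + δr²) = √(4100 + 33.6) = 64.3, so δu/u = 0.123.
Q is then a monomial in u, z, b:
δQ/Q = √((δu/u)² + (2·δz/z)² + (3·δb/b)²) = √(0.0150 + 0.0157 + 0.00270) = 0.183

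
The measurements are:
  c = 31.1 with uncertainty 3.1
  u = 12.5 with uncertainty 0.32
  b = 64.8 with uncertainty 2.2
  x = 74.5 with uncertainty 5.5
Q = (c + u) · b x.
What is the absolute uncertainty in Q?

Let w = c + u = 43.6. δw = √(δc² + δu²) = √(9.61 + 0.102) = 3.12, so δw/w = 0.0715.
Q is then a monomial in w, b, x:
δQ/Q = √((δw/w)² + (1·δb/b)² + (1·δx/x)²) = √(0.00511 + 0.00115 + 0.00545) = 0.108
Q = 2.1e+05, so δQ = 0.108 × 2.1e+05 = 22800.

22800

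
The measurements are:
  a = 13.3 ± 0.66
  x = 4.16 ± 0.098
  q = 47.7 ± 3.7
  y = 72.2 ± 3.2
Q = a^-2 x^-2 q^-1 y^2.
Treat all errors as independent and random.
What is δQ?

For a monomial Q ∝ a^-2, x^-2, q^-1, y^2, fractional errors add in quadrature:
  (-2·δa/a)² = (-2×0.0496)² = 0.00985;  (-2·δx/x)² = (-2×0.0236)² = 0.00222;  (-1·δq/q)² = (-1×0.0776)² = 0.00602;  (2·δy/y)² = (2×0.0443)² = 0.00786
δQ/Q = √(0.0259) = 0.161
Q = 0.0357, so δQ = 0.161 × 0.0357 = 0.00575.

0.00575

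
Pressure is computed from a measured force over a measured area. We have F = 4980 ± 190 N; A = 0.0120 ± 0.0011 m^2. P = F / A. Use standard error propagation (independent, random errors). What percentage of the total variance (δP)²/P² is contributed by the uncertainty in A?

85.2%

(δP/P)² = (1·δF/F)² + (-1·δA/A)²
  F term: (1×0.0382)² = 0.00146
  A term: (-1×0.0917)² = 0.00840
Total = 0.00986. Share from A = 0.00840/0.00986 = 0.852.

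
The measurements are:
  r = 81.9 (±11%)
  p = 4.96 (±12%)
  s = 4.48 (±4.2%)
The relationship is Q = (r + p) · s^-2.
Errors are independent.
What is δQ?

Let u = r + p = 86.9. δu = √(δr² + δp²) = √(81.2 + 0.354) = 9.03, so δu/u = 0.104.
Q is then a monomial in u, s:
δQ/Q = √((δu/u)² + (-2·δs/s)²) = √(0.0108 + 0.00706) = 0.134
Q = 4.33, so δQ = 0.134 × 4.33 = 0.578.

0.578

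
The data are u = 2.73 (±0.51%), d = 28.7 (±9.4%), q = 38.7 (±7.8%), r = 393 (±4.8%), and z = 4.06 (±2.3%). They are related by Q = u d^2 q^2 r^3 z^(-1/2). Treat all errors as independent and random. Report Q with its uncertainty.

(1.01 ± 0.288) × 10^14

Relative error in a monomial: (δQ/Q)² = Σ (nᵢ · δxᵢ/xᵢ)².
  (1·δu/u)² = (1×0.00510)² = 2.6e-05;  (2·δd/d)² = (2×0.0940)² = 0.0353;  (2·δq/q)² = (2×0.0780)² = 0.0243;  (3·δr/r)² = (3×0.0480)² = 0.0207;  (−½·δz/z)² = (-0.5×0.0230)² = 0.000132
δQ/Q = √(0.0806) = 0.284
Q = 1.01e+14, so δQ = 0.284 × 1.01e+14 = 2.88e+13.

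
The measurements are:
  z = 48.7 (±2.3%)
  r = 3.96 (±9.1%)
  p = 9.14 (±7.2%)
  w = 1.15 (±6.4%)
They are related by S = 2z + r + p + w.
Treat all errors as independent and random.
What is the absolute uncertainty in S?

2.36

Each term contributes (cᵢ δxᵢ)² to (δS)²:
  (2·δz)² = 5.02;  (δr)² = 0.130;  (δp)² = 0.433;  (δw)² = 0.00542
δS = √(5.59) = 2.36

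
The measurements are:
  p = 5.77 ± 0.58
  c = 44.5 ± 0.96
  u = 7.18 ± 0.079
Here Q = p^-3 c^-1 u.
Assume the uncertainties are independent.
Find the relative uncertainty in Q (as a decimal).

0.303

Since Q is a product/quotient, work with relative uncertainties:
  (-3·δp/p)² = (-3×0.101)² = 0.0909;  (-1·δc/c)² = (-1×0.0216)² = 0.000465;  (1·δu/u)² = (1×0.0110)² = 0.000121
δQ/Q = √(0.0915) = 0.303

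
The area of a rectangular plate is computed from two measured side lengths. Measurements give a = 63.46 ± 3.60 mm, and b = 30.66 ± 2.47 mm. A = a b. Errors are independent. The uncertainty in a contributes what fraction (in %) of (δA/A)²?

33.1%

(δA/A)² = (1·δa/a)² + (1·δb/b)²
  a term: (1×0.0567)² = 0.00322
  b term: (1×0.0806)² = 0.00649
Total = 0.00971. Share from a = 0.00322/0.00971 = 0.331.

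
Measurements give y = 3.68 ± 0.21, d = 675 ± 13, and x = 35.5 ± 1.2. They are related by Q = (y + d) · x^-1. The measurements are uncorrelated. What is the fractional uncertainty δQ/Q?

Let u = y + d = 679. δu = √(δy² + δd²) = √(0.0441 + 169) = 13.0, so δu/u = 0.0192.
Q is then a monomial in u, x:
δQ/Q = √((δu/u)² + (-1·δx/x)²) = √(0.000367 + 0.00114) = 0.0389

0.0389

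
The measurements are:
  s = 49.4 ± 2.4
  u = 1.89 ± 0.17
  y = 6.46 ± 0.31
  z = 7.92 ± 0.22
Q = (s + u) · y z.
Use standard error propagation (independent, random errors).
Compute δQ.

Let w = s + u = 51.3. δw = √(δs² + δu²) = √(5.76 + 0.0289) = 2.41, so δw/w = 0.0469.
Q is then a monomial in w, y, z:
δQ/Q = √((δw/w)² + (1·δy/y)² + (1·δz/z)²) = √(0.00220 + 0.00230 + 0.000772) = 0.0726
Q = 2620, so δQ = 0.0726 × 2620 = 191.

191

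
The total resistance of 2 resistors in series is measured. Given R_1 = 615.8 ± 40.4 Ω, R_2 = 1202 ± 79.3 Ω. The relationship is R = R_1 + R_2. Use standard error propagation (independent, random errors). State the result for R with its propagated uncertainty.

1818 ± 89.0 Ω

For a sum/difference, combine absolute errors in quadrature:
  (δR_1)² = 1630;  (δR_2)² = 6290
δR = √(7920) = 89.0 Ω
R = 1818 Ω.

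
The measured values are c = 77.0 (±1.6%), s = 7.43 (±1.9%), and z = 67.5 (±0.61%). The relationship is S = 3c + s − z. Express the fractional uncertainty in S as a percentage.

2.18%

Absolute uncertainties add in quadrature for a linear combination:
  (3·δc)² = 13.7;  (δs)² = 0.0199;  (δz)² = 0.170
δS = √(13.8) = 3.72
S = 171, so δS/S = 3.72/171 = 0.0218.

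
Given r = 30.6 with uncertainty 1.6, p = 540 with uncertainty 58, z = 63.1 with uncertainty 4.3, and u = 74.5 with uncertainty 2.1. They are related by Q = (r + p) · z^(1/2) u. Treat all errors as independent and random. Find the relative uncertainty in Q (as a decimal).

0.111

Let w = r + p = 571. δw = √(δr² + δp²) = √(2.56 + 3360) = 58.0, so δw/w = 0.102.
Q is then a monomial in w, z, u:
δQ/Q = √((δw/w)² + (½·δz/z)² + (1·δu/u)²) = √(0.0103 + 0.00116 + 0.000795) = 0.111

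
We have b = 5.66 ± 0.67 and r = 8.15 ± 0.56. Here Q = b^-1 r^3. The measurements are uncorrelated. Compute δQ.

22.7

For a monomial Q ∝ b^-1, r^3, fractional errors add in quadrature:
  (-1·δb/b)² = (-1×0.118)² = 0.0140;  (3·δr/r)² = (3×0.0687)² = 0.0425
δQ/Q = √(0.0565) = 0.238
Q = 95.6, so δQ = 0.238 × 95.6 = 22.7.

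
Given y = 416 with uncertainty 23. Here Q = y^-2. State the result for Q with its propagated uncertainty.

(5.78 ± 0.639) × 10^-6

Q ∝ y^-2, so δQ/Q = |-2| · δy/y = 2 × 0.0553 = 0.111.
Q = 5.78e-06, so δQ = 0.111 × 5.78e-06 = 6.39e-07.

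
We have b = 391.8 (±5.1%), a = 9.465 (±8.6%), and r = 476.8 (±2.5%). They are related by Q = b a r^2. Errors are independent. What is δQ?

9.42e+07

Since Q is a product/quotient, work with relative uncertainties:
  (1·δb/b)² = (1×0.0510)² = 0.00260;  (1·δa/a)² = (1×0.0860)² = 0.00740;  (2·δr/r)² = (2×0.0250)² = 0.00250
δQ/Q = √(0.0125) = 0.112
Q = 8.431e+08, so δQ = 0.112 × 8.431e+08 = 9.42e+07.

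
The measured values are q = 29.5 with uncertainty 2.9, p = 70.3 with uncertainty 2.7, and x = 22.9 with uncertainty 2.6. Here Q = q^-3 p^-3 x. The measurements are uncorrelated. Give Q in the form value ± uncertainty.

(2.57 ± 0.864) × 10^-9

Relative error in a monomial: (δQ/Q)² = Σ (nᵢ · δxᵢ/xᵢ)².
  (-3·δq/q)² = (-3×0.0983)² = 0.0870;  (-3·δp/p)² = (-3×0.0384)² = 0.0133;  (1·δx/x)² = (1×0.114)² = 0.0129
δQ/Q = √(0.113) = 0.336
Q = 2.57e-09, so δQ = 0.336 × 2.57e-09 = 8.64e-10.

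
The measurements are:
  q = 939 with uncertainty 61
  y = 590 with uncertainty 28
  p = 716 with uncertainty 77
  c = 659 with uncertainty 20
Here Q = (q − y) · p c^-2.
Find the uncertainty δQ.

Let u = q − y = 349. δu = √(δq² + δy²) = √(3720 + 784) = 67.1, so δu/u = 0.192.
Q is then a monomial in u, p, c:
δQ/Q = √((δu/u)² + (1·δp/p)² + (-2·δc/c)²) = √(0.0370 + 0.0116 + 0.00368) = 0.229
Q = 0.575, so δQ = 0.229 × 0.575 = 0.132.

0.132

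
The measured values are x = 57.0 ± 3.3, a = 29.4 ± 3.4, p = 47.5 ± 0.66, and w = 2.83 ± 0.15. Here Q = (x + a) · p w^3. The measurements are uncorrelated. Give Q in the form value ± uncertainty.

93000 ± 15700

Let u = x + a = 86.4. δu = √(δx² + δa²) = √(10.9 + 11.6) = 4.74, so δu/u = 0.0548.
Q is then a monomial in u, p, w:
δQ/Q = √((δu/u)² + (1·δp/p)² + (3·δw/w)²) = √(0.00301 + 0.000193 + 0.0253) = 0.169
Q = 93000, so δQ = 0.169 × 93000 = 15700.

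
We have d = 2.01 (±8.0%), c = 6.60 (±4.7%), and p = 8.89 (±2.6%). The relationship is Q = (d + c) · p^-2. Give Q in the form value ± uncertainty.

0.109 ± 0.00719

Let u = d + c = 8.61. δu = √(δd² + δc²) = √(0.0259 + 0.0962) = 0.349, so δu/u = 0.0406.
Q is then a monomial in u, p:
δQ/Q = √((δu/u)² + (-2·δp/p)²) = √(0.00165 + 0.00270) = 0.0660
Q = 0.109, so δQ = 0.0660 × 0.109 = 0.00719.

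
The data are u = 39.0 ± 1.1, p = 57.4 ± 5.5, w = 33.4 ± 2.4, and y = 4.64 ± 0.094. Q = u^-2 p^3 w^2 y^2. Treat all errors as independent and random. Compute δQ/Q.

For a monomial Q ∝ u^-2, p^3, w^2, y^2, fractional errors add in quadrature:
  (-2·δu/u)² = (-2×0.0282)² = 0.00318;  (3·δp/p)² = (3×0.0958)² = 0.0826;  (2·δw/w)² = (2×0.0719)² = 0.0207;  (2·δy/y)² = (2×0.0203)² = 0.00164
δQ/Q = √(0.108) = 0.329

0.329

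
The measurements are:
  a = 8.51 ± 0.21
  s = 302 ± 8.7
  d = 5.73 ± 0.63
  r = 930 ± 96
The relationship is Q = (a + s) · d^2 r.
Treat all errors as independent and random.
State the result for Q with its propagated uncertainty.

(9.48 ± 2.32) × 10^6

Let u = a + s = 311. δu = √(δa² + δs²) = √(0.0441 + 75.7) = 8.70, so δu/u = 0.0280.
Q is then a monomial in u, d, r:
δQ/Q = √((δu/u)² + (2·δd/d)² + (1·δr/r)²) = √(0.000785 + 0.0484 + 0.0107) = 0.245
Q = 9.48e+06, so δQ = 0.245 × 9.48e+06 = 2.32e+06.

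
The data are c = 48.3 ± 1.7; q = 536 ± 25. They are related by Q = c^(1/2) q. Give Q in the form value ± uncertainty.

3730 ± 186

Since Q is a product/quotient, work with relative uncertainties:
  (½·δc/c)² = (0.5×0.0352)² = 0.000310;  (1·δq/q)² = (1×0.0466)² = 0.00218
δQ/Q = √(0.00249) = 0.0499
Q = 3730, so δQ = 0.0499 × 3730 = 186.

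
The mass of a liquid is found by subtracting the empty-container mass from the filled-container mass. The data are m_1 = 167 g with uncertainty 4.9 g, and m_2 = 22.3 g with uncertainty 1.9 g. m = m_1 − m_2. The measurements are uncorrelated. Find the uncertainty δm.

5.26 g

Absolute uncertainties add in quadrature for a linear combination:
  (δm_1)² = 24.0;  (δm_2)² = 3.61
δm = √(27.6) = 5.26 g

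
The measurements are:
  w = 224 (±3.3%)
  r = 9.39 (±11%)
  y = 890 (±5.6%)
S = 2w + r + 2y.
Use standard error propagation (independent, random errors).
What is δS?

101

For a sum/difference, combine absolute errors in quadrature:
  (2·δw)² = 219;  (δr)² = 1.07;  (2·δy)² = 9940
δS = √(10200) = 101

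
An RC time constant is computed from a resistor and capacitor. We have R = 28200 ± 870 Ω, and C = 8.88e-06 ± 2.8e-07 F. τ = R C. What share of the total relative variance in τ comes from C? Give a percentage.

(δτ/τ)² = (1·δR/R)² + (1·δC/C)²
  R term: (1×0.0309)² = 0.000952
  C term: (1×0.0315)² = 0.000994
Total = 0.00195. Share from C = 0.000994/0.00195 = 0.511.

51.1%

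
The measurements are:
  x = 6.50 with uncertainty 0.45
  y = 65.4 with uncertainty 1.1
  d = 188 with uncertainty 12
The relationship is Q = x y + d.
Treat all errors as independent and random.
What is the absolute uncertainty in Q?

32.6

Let p = x·y = 425. δp/p = √((1·δx/x)² + (1·δy/y)²) = √(0.00479 + 0.000283) = 0.0712, so δp = 30.3.
Q = p + d: δQ = √(δp² + δd²) = √(917 + 144) = 32.6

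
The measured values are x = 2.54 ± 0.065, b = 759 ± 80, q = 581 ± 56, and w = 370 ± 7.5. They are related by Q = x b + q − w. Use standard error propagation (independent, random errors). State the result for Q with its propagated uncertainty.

Let p = x·b = 1930. δp/p = √((1·δx/x)² + (1·δb/b)²) = √(0.000655 + 0.0111) = 0.108, so δp = 209.
Q = p + q − w: δQ = √(δp² + δq² + δw²) = √(43700 + 3140 + 56.2) = 217
Q = 2140.

2140 ± 217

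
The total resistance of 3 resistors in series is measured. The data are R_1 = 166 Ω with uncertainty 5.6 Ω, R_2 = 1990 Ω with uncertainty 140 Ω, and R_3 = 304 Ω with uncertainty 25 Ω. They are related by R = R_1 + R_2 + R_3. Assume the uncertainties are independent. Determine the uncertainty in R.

R is a linear combination, so absolute uncertainties add in quadrature:
  (δR_1)² = 31.4;  (δR_2)² = 19600;  (δR_3)² = 625
δR = √(20300) = 142 Ω

142 Ω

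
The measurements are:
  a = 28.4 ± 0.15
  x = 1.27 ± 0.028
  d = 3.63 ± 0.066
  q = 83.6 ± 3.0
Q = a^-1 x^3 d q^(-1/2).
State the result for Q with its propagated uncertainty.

Since Q is a product/quotient, work with relative uncertainties:
  (-1·δa/a)² = (-1×0.00528)² = 2.79e-05;  (3·δx/x)² = (3×0.0220)² = 0.00437;  (1·δd/d)² = (1×0.0182)² = 0.000331;  (−½·δq/q)² = (-0.5×0.0359)² = 0.000322
δQ/Q = √(0.00506) = 0.0711
Q = 0.0286, so δQ = 0.0711 × 0.0286 = 0.00204.

0.0286 ± 0.00204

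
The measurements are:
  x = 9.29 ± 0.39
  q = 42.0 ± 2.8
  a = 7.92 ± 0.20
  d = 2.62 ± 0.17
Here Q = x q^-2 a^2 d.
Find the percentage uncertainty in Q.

Relative error in a monomial: (δQ/Q)² = Σ (nᵢ · δxᵢ/xᵢ)².
  (1·δx/x)² = (1×0.0420)² = 0.00176;  (-2·δq/q)² = (-2×0.0667)² = 0.0178;  (2·δa/a)² = (2×0.0253)² = 0.00255;  (1·δd/d)² = (1×0.0649)² = 0.00421
δQ/Q = √(0.0263) = 0.162

16.2%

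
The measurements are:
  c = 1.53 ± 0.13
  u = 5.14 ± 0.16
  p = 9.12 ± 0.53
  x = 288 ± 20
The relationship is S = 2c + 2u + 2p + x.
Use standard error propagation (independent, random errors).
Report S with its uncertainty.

320 ± 20.0

S is a linear combination, so absolute uncertainties add in quadrature:
  (2·δc)² = 0.0676;  (2·δu)² = 0.102;  (2·δp)² = 1.12;  (δx)² = 400
δS = √(401) = 20.0
S = 320.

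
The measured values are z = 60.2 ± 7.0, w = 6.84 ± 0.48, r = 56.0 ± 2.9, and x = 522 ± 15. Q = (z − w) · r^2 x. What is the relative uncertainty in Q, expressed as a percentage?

Let u = z − w = 53.4. δu = √(δz² + δw²) = √(49.0 + 0.230) = 7.02, so δu/u = 0.131.
Q is then a monomial in u, r, x:
δQ/Q = √((δu/u)² + (2·δr/r)² + (1·δx/x)²) = √(0.0173 + 0.0107 + 0.000826) = 0.170

17.0%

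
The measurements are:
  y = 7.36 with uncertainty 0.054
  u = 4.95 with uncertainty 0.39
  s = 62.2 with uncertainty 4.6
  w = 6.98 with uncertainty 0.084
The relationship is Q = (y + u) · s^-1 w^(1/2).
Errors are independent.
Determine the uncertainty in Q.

Let h = y + u = 12.3. δh = √(δy² + δu²) = √(0.00292 + 0.152) = 0.394, so δh/h = 0.0320.
Q is then a monomial in h, s, w:
δQ/Q = √((δh/h)² + (-1·δs/s)² + (½·δw/w)²) = √(0.00102 + 0.00547 + 3.62e-05) = 0.0808
Q = 0.523, so δQ = 0.0808 × 0.523 = 0.0422.

0.0422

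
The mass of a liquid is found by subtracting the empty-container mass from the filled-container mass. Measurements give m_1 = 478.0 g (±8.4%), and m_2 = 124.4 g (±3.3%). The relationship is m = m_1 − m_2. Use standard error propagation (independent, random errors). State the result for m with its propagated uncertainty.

For a sum/difference, combine absolute errors in quadrature:
  (δm_1)² = 1610;  (δm_2)² = 16.9
δm = √(1630) = 40.4 g
m = 353.6 g.

353.6 ± 40.4 g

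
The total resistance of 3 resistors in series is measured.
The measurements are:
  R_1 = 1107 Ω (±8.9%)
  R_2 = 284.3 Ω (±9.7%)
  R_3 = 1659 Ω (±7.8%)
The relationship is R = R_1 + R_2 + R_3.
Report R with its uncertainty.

3050 ± 165 Ω

For a sum/difference, combine absolute errors in quadrature:
  (δR_1)² = 9710;  (δR_2)² = 760;  (δR_3)² = 16700
δR = √(27200) = 165 Ω
R = 3050 Ω.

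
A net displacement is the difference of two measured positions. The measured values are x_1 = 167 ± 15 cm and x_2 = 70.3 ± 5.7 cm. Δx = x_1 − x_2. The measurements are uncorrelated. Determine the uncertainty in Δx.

16.0 cm

Δx is a linear combination, so absolute uncertainties add in quadrature:
  (δx_1)² = 225;  (δx_2)² = 32.5
δΔx = √(257) = 16.0 cm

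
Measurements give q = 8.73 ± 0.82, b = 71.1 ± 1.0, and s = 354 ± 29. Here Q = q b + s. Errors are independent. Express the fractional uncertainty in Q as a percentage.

6.74%

Let p = q·b = 621. δp/p = √((1·δq/q)² + (1·δb/b)²) = √(0.00882 + 0.000198) = 0.0950, so δp = 59.0.
Q = p + s: δQ = √(δp² + δs²) = √(3480 + 841) = 65.7
Q = 975, so δQ/Q = 65.7/975 = 0.0674.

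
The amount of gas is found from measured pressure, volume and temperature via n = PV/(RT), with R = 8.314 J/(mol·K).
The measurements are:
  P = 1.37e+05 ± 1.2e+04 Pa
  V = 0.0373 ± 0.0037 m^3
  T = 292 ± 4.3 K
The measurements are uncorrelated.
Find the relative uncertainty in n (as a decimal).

n is a product of powers, so relative uncertainties combine in quadrature:
  (1·δP/P)² = (1×0.0876)² = 0.00767;  (1·δV/V)² = (1×0.0992)² = 0.00984;  (-1·δT/T)² = (-1×0.0147)² = 0.000217
δn/n = √(0.0177) = 0.133

0.133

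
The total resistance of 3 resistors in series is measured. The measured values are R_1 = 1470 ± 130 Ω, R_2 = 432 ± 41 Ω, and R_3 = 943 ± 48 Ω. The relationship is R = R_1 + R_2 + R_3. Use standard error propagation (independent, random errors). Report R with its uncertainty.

For a sum/difference, combine absolute errors in quadrature:
  (δR_1)² = 16900;  (δR_2)² = 1680;  (δR_3)² = 2300
δR = √(20900) = 145 Ω
R = 2840 Ω.

2840 ± 145 Ω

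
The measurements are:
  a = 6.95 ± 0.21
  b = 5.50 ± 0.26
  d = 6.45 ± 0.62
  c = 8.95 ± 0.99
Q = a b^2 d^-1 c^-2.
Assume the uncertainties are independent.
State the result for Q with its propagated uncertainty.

0.407 ± 0.106

Since Q is a product/quotient, work with relative uncertainties:
  (1·δa/a)² = (1×0.0302)² = 0.000913;  (2·δb/b)² = (2×0.0473)² = 0.00894;  (-1·δd/d)² = (-1×0.0961)² = 0.00924;  (-2·δc/c)² = (-2×0.111)² = 0.0489
δQ/Q = √(0.0680) = 0.261
Q = 0.407, so δQ = 0.261 × 0.407 = 0.106.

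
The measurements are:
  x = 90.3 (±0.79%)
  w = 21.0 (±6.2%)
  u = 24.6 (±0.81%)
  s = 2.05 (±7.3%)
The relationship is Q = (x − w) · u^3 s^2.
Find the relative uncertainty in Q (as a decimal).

Let h = x − w = 69.3. δh = √(δx² + δw²) = √(0.509 + 1.70) = 1.48, so δh/h = 0.0214.
Q is then a monomial in h, u, s:
δQ/Q = √((δh/h)² + (3·δu/u)² + (2·δs/s)²) = √(0.000459 + 0.000590 + 0.0213) = 0.150

0.150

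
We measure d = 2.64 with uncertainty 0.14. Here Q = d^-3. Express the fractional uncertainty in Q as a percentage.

15.9%

Each factor contributes (exponent × relative error)² to (δQ/Q)²:
  (-3·δd/d)² = (-3×0.0530)² = 0.0253
δQ/Q = √(0.0253) = 0.159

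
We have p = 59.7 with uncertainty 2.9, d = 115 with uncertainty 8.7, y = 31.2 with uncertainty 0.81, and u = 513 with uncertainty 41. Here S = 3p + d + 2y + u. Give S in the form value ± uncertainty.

870 ± 42.8

For a sum/difference, combine absolute errors in quadrature:
  (3·δp)² = 75.7;  (δd)² = 75.7;  (2·δy)² = 2.62;  (δu)² = 1680
δS = √(1840) = 42.8
S = 870.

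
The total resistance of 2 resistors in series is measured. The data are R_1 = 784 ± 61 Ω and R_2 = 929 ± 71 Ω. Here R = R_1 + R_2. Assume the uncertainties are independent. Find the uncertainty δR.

Absolute uncertainties add in quadrature for a linear combination:
  (δR_1)² = 3720;  (δR_2)² = 5040
δR = √(8760) = 93.6 Ω

93.6 Ω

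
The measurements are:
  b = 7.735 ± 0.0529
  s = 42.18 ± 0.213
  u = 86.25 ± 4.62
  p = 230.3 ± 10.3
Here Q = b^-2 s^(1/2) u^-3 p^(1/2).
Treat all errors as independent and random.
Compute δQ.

Products/powers → add relative errors in quadrature, weighted by exponent:
  (-2·δb/b)² = (-2×0.00684)² = 0.000187;  (½·δs/s)² = (0.5×0.00505)² = 6.38e-06;  (-3·δu/u)² = (-3×0.0536)² = 0.0258;  (½·δp/p)² = (0.5×0.0447)² = 0.000500
δQ/Q = √(0.0265) = 0.163
Q = 2.567e-06, so δQ = 0.163 × 2.567e-06 = 4.18e-07.

4.18e-07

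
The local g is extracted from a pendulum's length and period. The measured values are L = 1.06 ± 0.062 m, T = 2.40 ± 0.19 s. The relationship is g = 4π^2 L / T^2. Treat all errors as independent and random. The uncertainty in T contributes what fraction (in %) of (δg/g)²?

88.0%

(δg/g)² = (1·δL/L)² + (-2·δT/T)²
  L term: (1×0.0585)² = 0.00342
  T term: (-2×0.0792)² = 0.0251
Total = 0.0285. Share from T = 0.0251/0.0285 = 0.880.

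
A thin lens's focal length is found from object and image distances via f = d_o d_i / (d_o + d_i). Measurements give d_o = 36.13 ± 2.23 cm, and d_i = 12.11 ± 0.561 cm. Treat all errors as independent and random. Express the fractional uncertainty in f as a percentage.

∂f/∂d_o = (d_i/(d_o+d_i))² = 0.0630;  ∂f/∂d_i = (d_o/(d_o+d_i))² = 0.561
δf = √((∂f/∂d_o · δd_o)² + (∂f/∂d_i · δd_i)²) = √(0.0197 + 0.0990) = 0.345 cm
f = 9.070 cm, so δf/f = 0.345/9.070 = 0.0380.

3.80%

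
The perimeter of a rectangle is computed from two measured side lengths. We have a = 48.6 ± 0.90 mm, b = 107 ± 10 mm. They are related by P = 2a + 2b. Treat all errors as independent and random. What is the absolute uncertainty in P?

For a sum/difference, combine absolute errors in quadrature:
  (2·δa)² = 3.24;  (2·δb)² = 400
δP = √(403) = 20.1 mm

20.1 mm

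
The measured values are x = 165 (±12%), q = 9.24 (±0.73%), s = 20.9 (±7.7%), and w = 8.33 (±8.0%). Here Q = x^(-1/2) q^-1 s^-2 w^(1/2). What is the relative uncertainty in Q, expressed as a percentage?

Each factor contributes (exponent × relative error)² to (δQ/Q)²:
  (−½·δx/x)² = (-0.5×0.120)² = 0.00360;  (-1·δq/q)² = (-1×0.00730)² = 5.33e-05;  (-2·δs/s)² = (-2×0.0770)² = 0.0237;  (½·δw/w)² = (0.5×0.0800)² = 0.00160
δQ/Q = √(0.0290) = 0.170

17.0%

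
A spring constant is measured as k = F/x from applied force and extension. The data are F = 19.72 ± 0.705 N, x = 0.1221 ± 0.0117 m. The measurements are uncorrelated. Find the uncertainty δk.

16.5 N/m

For a monomial k ∝ F, x^-1, fractional errors add in quadrature:
  (1·δF/F)² = (1×0.0358)² = 0.00128;  (-1·δx/x)² = (-1×0.0958)² = 0.00918
δk/k = √(0.0105) = 0.102
k = 161.5 N/m, so δk = 0.102 × 161.5 = 16.5 N/m.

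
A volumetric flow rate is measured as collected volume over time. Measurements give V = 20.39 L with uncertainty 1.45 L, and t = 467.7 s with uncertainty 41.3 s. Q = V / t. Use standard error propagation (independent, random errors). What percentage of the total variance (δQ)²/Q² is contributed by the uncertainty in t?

(δQ/Q)² = (1·δV/V)² + (-1·δt/t)²
  V term: (1×0.0711)² = 0.00506
  t term: (-1×0.0883)² = 0.00780
Total = 0.0129. Share from t = 0.00780/0.0129 = 0.607.

60.7%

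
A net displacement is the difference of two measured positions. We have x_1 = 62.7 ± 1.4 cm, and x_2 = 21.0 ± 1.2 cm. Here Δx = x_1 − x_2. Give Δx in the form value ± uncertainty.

41.7 ± 1.84 cm

Sums and differences: (δΔx)² = Σ (cᵢ δxᵢ)².
  (δx_1)² = 1.96;  (δx_2)² = 1.44
δΔx = √(3.40) = 1.84 cm
Δx = 41.7 cm.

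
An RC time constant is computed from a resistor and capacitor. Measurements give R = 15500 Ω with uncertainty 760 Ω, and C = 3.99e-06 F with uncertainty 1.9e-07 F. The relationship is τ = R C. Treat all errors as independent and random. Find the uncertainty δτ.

0.00423 s

Products/powers → add relative errors in quadrature, weighted by exponent:
  (1·δR/R)² = (1×0.0490)² = 0.00240;  (1·δC/C)² = (1×0.0476)² = 0.00227
δτ/τ = √(0.00467) = 0.0684
τ = 0.0618 s, so δτ = 0.0684 × 0.0618 = 0.00423 s.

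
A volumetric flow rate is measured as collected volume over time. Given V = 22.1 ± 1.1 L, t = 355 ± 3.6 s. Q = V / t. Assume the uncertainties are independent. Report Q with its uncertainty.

Each factor contributes (exponent × relative error)² to (δQ/Q)²:
  (1·δV/V)² = (1×0.0498)² = 0.00248;  (-1·δt/t)² = (-1×0.0101)² = 0.000103
δQ/Q = √(0.00258) = 0.0508
Q = 0.0623 L/s, so δQ = 0.0508 × 0.0623 = 0.00316 L/s.

0.0623 ± 0.00316 L/s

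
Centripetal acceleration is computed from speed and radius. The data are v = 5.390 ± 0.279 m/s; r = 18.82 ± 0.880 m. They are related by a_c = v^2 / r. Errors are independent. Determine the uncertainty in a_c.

0.175 m/s^2

Relative error in a monomial: (δa_c/a_c)² = Σ (nᵢ · δxᵢ/xᵢ)².
  (2·δv/v)² = (2×0.0518)² = 0.0107;  (-1·δr/r)² = (-1×0.0468)² = 0.00219
δa_c/a_c = √(0.0129) = 0.114
a_c = 1.544 m/s^2, so δa_c = 0.114 × 1.544 = 0.175 m/s^2.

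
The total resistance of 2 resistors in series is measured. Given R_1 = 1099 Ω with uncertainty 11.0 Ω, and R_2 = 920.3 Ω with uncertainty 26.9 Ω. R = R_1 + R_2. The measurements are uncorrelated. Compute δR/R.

0.0144

Sums and differences: (δR)² = Σ (cᵢ δxᵢ)².
  (δR_1)² = 121;  (δR_2)² = 724
δR = √(845) = 29.1 Ω
R = 2019 Ω, so δR/R = 29.1/2019 = 0.0144.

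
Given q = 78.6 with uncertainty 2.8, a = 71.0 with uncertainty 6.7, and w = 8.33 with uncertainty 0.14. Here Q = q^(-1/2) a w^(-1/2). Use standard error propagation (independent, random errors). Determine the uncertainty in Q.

0.267

Relative error in a monomial: (δQ/Q)² = Σ (nᵢ · δxᵢ/xᵢ)².
  (−½·δq/q)² = (-0.5×0.0356)² = 0.000317;  (1·δa/a)² = (1×0.0944)² = 0.00890;  (−½·δw/w)² = (-0.5×0.0168)² = 7.06e-05
δQ/Q = √(0.00929) = 0.0964
Q = 2.77, so δQ = 0.0964 × 2.77 = 0.267.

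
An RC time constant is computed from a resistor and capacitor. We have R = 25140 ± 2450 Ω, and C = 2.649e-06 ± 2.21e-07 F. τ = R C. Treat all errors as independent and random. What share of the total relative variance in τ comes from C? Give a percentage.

(δτ/τ)² = (1·δR/R)² + (1·δC/C)²
  R term: (1×0.0975)² = 0.00950
  C term: (1×0.0834)² = 0.00696
Total = 0.0165. Share from C = 0.00696/0.0165 = 0.423.

42.3%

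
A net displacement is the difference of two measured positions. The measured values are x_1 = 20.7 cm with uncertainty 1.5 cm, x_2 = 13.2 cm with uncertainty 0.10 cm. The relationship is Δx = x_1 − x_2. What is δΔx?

1.50 cm

For a sum/difference, combine absolute errors in quadrature:
  (δx_1)² = 2.25;  (δx_2)² = 0.0100
δΔx = √(2.26) = 1.50 cm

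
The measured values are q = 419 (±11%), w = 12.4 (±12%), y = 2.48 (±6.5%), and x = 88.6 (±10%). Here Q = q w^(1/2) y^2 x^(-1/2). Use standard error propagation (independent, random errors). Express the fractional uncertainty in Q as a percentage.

Q is a product of powers, so relative uncertainties combine in quadrature:
  (1·δq/q)² = (1×0.110)² = 0.0121;  (½·δw/w)² = (0.5×0.120)² = 0.00360;  (2·δy/y)² = (2×0.0650)² = 0.0169;  (−½·δx/x)² = (-0.5×0.100)² = 0.00250
δQ/Q = √(0.0351) = 0.187

18.7%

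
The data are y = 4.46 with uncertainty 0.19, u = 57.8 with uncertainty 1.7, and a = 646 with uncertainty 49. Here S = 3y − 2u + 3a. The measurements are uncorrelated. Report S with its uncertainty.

1840 ± 147

Sums and differences: (δS)² = Σ (cᵢ δxᵢ)².
  (3·δy)² = 0.325;  (2·δu)² = 11.6;  (3·δa)² = 21600
δS = √(21600) = 147
S = 1840.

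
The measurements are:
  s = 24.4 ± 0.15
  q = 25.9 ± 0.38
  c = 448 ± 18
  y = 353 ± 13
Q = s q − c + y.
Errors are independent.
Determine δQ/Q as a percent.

4.54%

Let p = s·q = 632. δp/p = √((1·δs/s)² + (1·δq/q)²) = √(3.78e-05 + 0.000215) = 0.0159, so δp = 10.1.
Q = p − c + y: δQ = √(δp² + δc² + δy²) = √(101 + 324 + 169) = 24.4
Q = 537, so δQ/Q = 24.4/537 = 0.0454.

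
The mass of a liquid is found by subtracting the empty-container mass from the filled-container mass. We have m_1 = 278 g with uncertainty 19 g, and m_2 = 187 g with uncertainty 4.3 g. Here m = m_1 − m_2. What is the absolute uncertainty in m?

19.5 g

Absolute uncertainties add in quadrature for a linear combination:
  (δm_1)² = 361;  (δm_2)² = 18.5
δm = √(379) = 19.5 g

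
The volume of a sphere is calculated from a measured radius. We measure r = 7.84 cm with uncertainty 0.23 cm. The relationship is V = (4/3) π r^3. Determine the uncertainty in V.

178 cm^3

Since V is a product/quotient, work with relative uncertainties:
  (3·δr/r)² = (3×0.0293)² = 0.00775
δV/V = √(0.00775) = 0.0880
V = 2020 cm^3, so δV = 0.0880 × 2020 = 178 cm^3.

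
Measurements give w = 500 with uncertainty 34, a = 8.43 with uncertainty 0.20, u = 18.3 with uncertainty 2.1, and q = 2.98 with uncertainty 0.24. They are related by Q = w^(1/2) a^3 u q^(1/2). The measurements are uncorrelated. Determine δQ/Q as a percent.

14.5%

Each factor contributes (exponent × relative error)² to (δQ/Q)²:
  (½·δw/w)² = (0.5×0.0680)² = 0.00116;  (3·δa/a)² = (3×0.0237)² = 0.00507;  (1·δu/u)² = (1×0.115)² = 0.0132;  (½·δq/q)² = (0.5×0.0805)² = 0.00162
δQ/Q = √(0.0210) = 0.145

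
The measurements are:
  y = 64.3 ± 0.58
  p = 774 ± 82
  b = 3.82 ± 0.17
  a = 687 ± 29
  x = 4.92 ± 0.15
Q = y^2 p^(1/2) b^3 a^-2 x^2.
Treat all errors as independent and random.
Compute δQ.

58.6

Relative error in a monomial: (δQ/Q)² = Σ (nᵢ · δxᵢ/xᵢ)².
  (2·δy/y)² = (2×0.00902)² = 0.000325;  (½·δp/p)² = (0.5×0.106)² = 0.00281;  (3·δb/b)² = (3×0.0445)² = 0.0178;  (-2·δa/a)² = (-2×0.0422)² = 0.00713;  (2·δx/x)² = (2×0.0305)² = 0.00372
δQ/Q = √(0.0318) = 0.178
Q = 329, so δQ = 0.178 × 329 = 58.6.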